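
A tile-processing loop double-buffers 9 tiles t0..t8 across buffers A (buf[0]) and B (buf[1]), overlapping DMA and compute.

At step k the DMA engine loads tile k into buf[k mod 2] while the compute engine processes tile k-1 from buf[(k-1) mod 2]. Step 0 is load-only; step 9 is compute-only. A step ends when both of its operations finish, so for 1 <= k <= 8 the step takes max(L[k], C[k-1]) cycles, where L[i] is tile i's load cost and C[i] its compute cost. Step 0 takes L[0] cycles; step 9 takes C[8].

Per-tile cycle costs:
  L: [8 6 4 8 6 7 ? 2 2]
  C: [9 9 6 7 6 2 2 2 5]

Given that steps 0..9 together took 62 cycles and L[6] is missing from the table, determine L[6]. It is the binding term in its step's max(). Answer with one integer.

L[6] = 5

step 0 | dur = L[0]=8 = 8
step 1 | dur = max(L[1]=6, C[0]=9) = 9
step 2 | dur = max(L[2]=4, C[1]=9) = 9
step 3 | dur = max(L[3]=8, C[2]=6) = 8
step 4 | dur = max(L[4]=6, C[3]=7) = 7
step 5 | dur = max(L[5]=7, C[4]=6) = 7
step 6 | dur = max(L[6]=?, C[5]=2) = L[6]  (unknown; binding)
step 7 | dur = max(L[7]=2, C[6]=2) = 2
step 8 | dur = max(L[8]=2, C[7]=2) = 2
step 9 | dur = C[8]=5 = 5
sum of known step durations = 57
dur[6] = total - known = 62 - 57 = 5
L[6] is the binding max in step 6, so L[6] = dur[6] = 5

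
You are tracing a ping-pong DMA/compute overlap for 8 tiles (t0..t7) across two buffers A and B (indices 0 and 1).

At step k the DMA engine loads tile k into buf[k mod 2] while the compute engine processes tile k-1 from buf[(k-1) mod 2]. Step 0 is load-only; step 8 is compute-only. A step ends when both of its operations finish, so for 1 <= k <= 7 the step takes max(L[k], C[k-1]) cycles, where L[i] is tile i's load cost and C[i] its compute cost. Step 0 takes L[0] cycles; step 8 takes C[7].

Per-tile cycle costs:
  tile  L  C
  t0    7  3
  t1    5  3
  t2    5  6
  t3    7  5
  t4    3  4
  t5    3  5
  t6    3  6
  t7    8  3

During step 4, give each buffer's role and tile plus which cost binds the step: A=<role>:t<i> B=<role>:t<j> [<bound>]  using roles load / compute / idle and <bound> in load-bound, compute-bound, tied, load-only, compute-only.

k=0 load=t0/7c comp=- wait=7 total=7
k=1 load=t1/5c comp=t0/3c wait=5 total=12
k=2 load=t2/5c comp=t1/3c wait=5 total=17
k=3 load=t3/7c comp=t2/6c wait=7 total=24
k=4 load=t4/3c comp=t3/5c wait=5 total=29
k=5 load=t5/3c comp=t4/4c wait=4 total=33
k=6 load=t6/3c comp=t5/5c wait=5 total=38
k=7 load=t7/8c comp=t6/6c wait=8 total=46
k=8 load=- comp=t7/3c wait=3 total=49

step 4: A=load:t4 B=compute:t3 [compute-bound]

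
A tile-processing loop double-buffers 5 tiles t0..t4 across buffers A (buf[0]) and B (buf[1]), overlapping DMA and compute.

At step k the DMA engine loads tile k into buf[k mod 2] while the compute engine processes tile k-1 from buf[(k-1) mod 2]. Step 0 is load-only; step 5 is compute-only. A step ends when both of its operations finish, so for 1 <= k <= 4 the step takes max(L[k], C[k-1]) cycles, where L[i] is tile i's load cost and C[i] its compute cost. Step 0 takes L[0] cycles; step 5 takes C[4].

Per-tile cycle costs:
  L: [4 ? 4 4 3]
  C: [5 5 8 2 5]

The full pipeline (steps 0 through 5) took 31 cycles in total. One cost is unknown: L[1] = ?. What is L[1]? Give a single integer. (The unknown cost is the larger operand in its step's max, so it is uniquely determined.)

step 0 → dur = L[0]=4 = 4
step 1 → dur = max(L[1]=?, C[0]=5) = L[1]  (unknown; binding)
step 2 → dur = max(L[2]=4, C[1]=5) = 5
step 3 → dur = max(L[3]=4, C[2]=8) = 8
step 4 → dur = max(L[4]=3, C[3]=2) = 3
step 5 → dur = C[4]=5 = 5
sum of known step durations = 25
dur[1] = total - known = 31 - 25 = 6
L[1] is the binding max in step 1, so L[1] = dur[1] = 6

L[1] = 6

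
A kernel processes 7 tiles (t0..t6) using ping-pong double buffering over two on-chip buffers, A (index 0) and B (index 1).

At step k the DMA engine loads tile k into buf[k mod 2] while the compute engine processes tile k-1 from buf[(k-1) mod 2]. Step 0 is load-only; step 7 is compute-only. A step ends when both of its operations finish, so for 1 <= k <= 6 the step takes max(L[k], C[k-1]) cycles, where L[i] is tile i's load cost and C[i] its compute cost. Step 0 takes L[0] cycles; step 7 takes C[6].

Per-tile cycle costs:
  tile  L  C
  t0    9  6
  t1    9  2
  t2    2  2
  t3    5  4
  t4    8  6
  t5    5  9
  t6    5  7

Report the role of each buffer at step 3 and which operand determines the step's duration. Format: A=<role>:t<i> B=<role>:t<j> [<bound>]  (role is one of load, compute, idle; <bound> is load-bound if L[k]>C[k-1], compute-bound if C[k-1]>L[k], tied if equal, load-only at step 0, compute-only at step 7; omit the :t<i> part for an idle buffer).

step 3: A=compute:t2 B=load:t3 [load-bound]

step 0: L[0]=9 → dur=9, Σ=9 | A=load:t0 B=idle [load-only]
step 1: L[1]=9 C[0]=6 → dur=9, Σ=18 | A=compute:t0 B=load:t1 [load-bound]
step 2: L[2]=2 C[1]=2 → dur=2, Σ=20 | A=load:t2 B=compute:t1 [tied]
step 3: L[3]=5 C[2]=2 → dur=5, Σ=25 | A=compute:t2 B=load:t3 [load-bound]
step 4: L[4]=8 C[3]=4 → dur=8, Σ=33 | A=load:t4 B=compute:t3 [load-bound]
step 5: L[5]=5 C[4]=6 → dur=6, Σ=39 | A=compute:t4 B=load:t5 [compute-bound]
step 6: L[6]=5 C[5]=9 → dur=9, Σ=48 | A=load:t6 B=compute:t5 [compute-bound]
step 7: C[6]=7 → dur=7, Σ=55 | A=compute:t6 B=idle [compute-only]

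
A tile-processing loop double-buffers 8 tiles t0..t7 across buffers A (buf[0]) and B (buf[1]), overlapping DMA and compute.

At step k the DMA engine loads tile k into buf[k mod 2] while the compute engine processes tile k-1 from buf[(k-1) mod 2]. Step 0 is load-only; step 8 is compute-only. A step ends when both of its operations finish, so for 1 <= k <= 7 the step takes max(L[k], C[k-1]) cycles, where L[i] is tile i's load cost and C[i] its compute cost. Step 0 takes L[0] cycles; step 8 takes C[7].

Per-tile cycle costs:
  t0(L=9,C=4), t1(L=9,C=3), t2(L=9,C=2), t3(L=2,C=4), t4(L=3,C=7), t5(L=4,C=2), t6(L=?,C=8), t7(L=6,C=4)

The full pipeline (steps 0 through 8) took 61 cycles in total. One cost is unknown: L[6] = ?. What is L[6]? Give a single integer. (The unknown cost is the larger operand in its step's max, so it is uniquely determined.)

L[6] = 9

step 0: dur = L[0]=9 = 9
step 1: dur = max(L[1]=9, C[0]=4) = 9
step 2: dur = max(L[2]=9, C[1]=3) = 9
step 3: dur = max(L[3]=2, C[2]=2) = 2
step 4: dur = max(L[4]=3, C[3]=4) = 4
step 5: dur = max(L[5]=4, C[4]=7) = 7
step 6: dur = max(L[6]=?, C[5]=2) = L[6]  (unknown; binding)
step 7: dur = max(L[7]=6, C[6]=8) = 8
step 8: dur = C[7]=4 = 4
sum of known step durations = 52
dur[6] = total - known = 61 - 52 = 9
L[6] is the binding max in step 6, so L[6] = dur[6] = 9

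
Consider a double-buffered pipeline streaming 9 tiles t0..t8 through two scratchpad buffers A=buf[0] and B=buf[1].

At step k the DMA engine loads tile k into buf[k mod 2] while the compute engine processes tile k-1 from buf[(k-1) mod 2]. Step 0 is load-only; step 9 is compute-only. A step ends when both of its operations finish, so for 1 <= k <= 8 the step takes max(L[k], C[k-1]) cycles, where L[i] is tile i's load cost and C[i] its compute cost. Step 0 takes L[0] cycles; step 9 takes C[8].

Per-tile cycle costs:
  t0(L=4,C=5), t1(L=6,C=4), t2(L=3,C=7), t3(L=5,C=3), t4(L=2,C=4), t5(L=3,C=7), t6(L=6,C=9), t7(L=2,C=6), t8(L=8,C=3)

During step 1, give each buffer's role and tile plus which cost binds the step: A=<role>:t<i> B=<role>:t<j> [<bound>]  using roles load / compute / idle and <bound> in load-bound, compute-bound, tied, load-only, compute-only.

[0] DMA t0→A (4c) ∥ CU idle ⇒ 4c, clock 4
[1] DMA t1→B (6c) ∥ CU A:t0 (5c) ⇒ 6c, clock 10
[2] DMA t2→A (3c) ∥ CU B:t1 (4c) ⇒ 4c, clock 14
[3] DMA t3→B (5c) ∥ CU A:t2 (7c) ⇒ 7c, clock 21
[4] DMA t4→A (2c) ∥ CU B:t3 (3c) ⇒ 3c, clock 24
[5] DMA t5→B (3c) ∥ CU A:t4 (4c) ⇒ 4c, clock 28
[6] DMA t6→A (6c) ∥ CU B:t5 (7c) ⇒ 7c, clock 35
[7] DMA t7→B (2c) ∥ CU A:t6 (9c) ⇒ 9c, clock 44
[8] DMA t8→A (8c) ∥ CU B:t7 (6c) ⇒ 8c, clock 52
[9] DMA idle ∥ CU A:t8 (3c) ⇒ 3c, clock 55

step 1: A=compute:t0 B=load:t1 [load-bound]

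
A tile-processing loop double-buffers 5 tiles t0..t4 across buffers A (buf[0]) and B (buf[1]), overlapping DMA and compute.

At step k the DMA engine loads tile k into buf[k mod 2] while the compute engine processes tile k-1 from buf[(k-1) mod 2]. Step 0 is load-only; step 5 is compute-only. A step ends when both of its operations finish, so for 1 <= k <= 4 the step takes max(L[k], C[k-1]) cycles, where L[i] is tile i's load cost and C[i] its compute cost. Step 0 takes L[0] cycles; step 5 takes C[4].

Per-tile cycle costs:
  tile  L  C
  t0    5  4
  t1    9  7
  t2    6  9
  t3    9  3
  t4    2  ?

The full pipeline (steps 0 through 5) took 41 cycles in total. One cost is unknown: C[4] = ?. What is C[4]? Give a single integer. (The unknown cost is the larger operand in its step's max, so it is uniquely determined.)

C[4] = 8

step 0 | dur = L[0]=5 = 5
step 1 | dur = max(L[1]=9, C[0]=4) = 9
step 2 | dur = max(L[2]=6, C[1]=7) = 7
step 3 | dur = max(L[3]=9, C[2]=9) = 9
step 4 | dur = max(L[4]=2, C[3]=3) = 3
step 5 | dur = C[4]=? = C[4]  (unknown; binding)
sum of known step durations = 33
dur[5] = total - known = 41 - 33 = 8
C[4] is the binding max in step 5, so C[4] = dur[5] = 8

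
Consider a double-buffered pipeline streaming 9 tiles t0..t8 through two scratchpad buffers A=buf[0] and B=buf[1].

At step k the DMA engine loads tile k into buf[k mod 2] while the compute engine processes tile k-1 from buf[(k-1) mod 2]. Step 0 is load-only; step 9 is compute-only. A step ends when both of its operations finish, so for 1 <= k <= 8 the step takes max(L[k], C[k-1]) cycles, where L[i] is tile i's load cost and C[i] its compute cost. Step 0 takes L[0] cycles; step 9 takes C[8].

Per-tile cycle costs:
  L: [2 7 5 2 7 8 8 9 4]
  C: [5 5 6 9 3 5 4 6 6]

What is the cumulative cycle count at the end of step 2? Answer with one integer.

end_cycle[2] = 14

k=0 load=t0/2c comp=- wait=2 total=2
k=1 load=t1/7c comp=t0/5c wait=7 total=9
k=2 load=t2/5c comp=t1/5c wait=5 total=14
k=3 load=t3/2c comp=t2/6c wait=6 total=20
k=4 load=t4/7c comp=t3/9c wait=9 total=29
k=5 load=t5/8c comp=t4/3c wait=8 total=37
k=6 load=t6/8c comp=t5/5c wait=8 total=45
k=7 load=t7/9c comp=t6/4c wait=9 total=54
k=8 load=t8/4c comp=t7/6c wait=6 total=60
k=9 load=- comp=t8/6c wait=6 total=66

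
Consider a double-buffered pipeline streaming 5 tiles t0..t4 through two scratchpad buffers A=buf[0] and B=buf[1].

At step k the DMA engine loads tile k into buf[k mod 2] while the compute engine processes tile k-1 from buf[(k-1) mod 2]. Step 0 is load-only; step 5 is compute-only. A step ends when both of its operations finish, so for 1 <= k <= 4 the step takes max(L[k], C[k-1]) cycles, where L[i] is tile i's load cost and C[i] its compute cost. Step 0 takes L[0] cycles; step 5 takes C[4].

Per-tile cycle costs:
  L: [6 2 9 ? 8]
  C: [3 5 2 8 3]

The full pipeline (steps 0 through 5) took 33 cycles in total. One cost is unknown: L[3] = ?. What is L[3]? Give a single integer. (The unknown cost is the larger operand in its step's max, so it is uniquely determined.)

L[3] = 4

step 0 = dur = L[0]=6 = 6
step 1 = dur = max(L[1]=2, C[0]=3) = 3
step 2 = dur = max(L[2]=9, C[1]=5) = 9
step 3 = dur = max(L[3]=?, C[2]=2) = L[3]  (unknown; binding)
step 4 = dur = max(L[4]=8, C[3]=8) = 8
step 5 = dur = C[4]=3 = 3
sum of known step durations = 29
dur[3] = total - known = 33 - 29 = 4
L[3] is the binding max in step 3, so L[3] = dur[3] = 4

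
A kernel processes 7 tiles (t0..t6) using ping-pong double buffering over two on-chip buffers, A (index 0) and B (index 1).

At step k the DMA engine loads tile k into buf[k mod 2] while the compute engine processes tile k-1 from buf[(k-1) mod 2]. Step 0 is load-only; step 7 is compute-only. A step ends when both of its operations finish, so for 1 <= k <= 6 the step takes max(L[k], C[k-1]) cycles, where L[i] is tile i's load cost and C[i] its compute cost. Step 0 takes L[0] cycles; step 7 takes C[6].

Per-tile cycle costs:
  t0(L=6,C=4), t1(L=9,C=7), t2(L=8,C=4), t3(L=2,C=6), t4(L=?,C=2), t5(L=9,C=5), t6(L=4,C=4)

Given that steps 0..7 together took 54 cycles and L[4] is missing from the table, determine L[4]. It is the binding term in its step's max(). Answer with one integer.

step 0 → dur = L[0]=6 = 6
step 1 → dur = max(L[1]=9, C[0]=4) = 9
step 2 → dur = max(L[2]=8, C[1]=7) = 8
step 3 → dur = max(L[3]=2, C[2]=4) = 4
step 4 → dur = max(L[4]=?, C[3]=6) = L[4]  (unknown; binding)
step 5 → dur = max(L[5]=9, C[4]=2) = 9
step 6 → dur = max(L[6]=4, C[5]=5) = 5
step 7 → dur = C[6]=4 = 4
sum of known step durations = 45
dur[4] = total - known = 54 - 45 = 9
L[4] is the binding max in step 4, so L[4] = dur[4] = 9

L[4] = 9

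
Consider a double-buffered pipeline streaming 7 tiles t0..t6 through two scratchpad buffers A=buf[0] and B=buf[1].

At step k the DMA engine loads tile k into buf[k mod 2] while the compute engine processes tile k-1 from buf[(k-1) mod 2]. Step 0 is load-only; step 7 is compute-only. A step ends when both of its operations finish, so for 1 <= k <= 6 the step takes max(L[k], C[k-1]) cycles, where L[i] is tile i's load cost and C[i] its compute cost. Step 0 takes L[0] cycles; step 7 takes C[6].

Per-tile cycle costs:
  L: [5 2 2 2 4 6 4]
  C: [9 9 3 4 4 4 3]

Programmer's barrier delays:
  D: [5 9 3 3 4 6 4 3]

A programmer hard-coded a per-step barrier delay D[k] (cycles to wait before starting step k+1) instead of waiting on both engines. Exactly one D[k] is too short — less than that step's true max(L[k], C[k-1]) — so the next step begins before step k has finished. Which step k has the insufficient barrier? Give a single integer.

hazard at step 2

k=0 barrier L[0]=5→5c, D[0]=5 ok
k=1 barrier max(L[1]=2,C[0]=9)→9c, D[1]=9 ok
k=2 barrier max(L[2]=2,C[1]=9)→9c, D[2]=3 SHORT
k=3 barrier max(L[3]=2,C[2]=3)→3c, D[3]=3 ok
k=4 barrier max(L[4]=4,C[3]=4)→4c, D[4]=4 ok
k=5 barrier max(L[5]=6,C[4]=4)→6c, D[5]=6 ok
k=6 barrier max(L[6]=4,C[5]=4)→4c, D[6]=4 ok
k=7 barrier C[6]=3→3c, D[7]=3 ok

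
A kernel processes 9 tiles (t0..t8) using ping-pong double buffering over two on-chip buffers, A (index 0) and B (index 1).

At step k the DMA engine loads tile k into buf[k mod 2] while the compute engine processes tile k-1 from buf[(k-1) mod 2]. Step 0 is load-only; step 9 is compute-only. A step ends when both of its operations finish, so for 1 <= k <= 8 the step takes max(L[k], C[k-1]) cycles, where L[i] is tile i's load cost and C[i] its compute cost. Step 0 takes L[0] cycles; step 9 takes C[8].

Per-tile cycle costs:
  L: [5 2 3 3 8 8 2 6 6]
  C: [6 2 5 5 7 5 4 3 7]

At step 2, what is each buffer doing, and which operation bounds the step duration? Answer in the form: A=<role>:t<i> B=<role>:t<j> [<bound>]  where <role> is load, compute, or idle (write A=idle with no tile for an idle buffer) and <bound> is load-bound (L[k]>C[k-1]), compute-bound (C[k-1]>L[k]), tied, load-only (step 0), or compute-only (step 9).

  0. 5=5c; end=5; A:t0 B:-
  1. max(2,6)=6c; end=11; A:t0 B:t1
  2. max(3,2)=3c; end=14; A:t2 B:t1
  3. max(3,5)=5c; end=19; A:t2 B:t3
  4. max(8,5)=8c; end=27; A:t4 B:t3
  5. max(8,7)=8c; end=35; A:t4 B:t5
  6. max(2,5)=5c; end=40; A:t6 B:t5
  7. max(6,4)=6c; end=46; A:t6 B:t7
  8. max(6,3)=6c; end=52; A:t8 B:t7
  9. 7=7c; end=59; A:t8 B:t7

step 2: A=load:t2 B=compute:t1 [load-bound]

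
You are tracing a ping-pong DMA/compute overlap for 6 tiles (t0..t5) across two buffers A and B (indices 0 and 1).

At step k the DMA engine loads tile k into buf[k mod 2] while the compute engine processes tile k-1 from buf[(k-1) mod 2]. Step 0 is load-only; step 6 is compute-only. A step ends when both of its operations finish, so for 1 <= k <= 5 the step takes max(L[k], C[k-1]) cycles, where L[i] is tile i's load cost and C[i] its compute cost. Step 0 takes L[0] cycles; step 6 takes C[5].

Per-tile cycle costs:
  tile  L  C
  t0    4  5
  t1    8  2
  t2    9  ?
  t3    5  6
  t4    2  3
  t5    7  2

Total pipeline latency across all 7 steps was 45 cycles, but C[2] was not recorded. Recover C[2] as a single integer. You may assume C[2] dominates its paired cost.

C[2] = 9

step 0 → dur = L[0]=4 = 4
step 1 → dur = max(L[1]=8, C[0]=5) = 8
step 2 → dur = max(L[2]=9, C[1]=2) = 9
step 3 → dur = max(L[3]=5, C[2]=?) = C[2]  (unknown; binding)
step 4 → dur = max(L[4]=2, C[3]=6) = 6
step 5 → dur = max(L[5]=7, C[4]=3) = 7
step 6 → dur = C[5]=2 = 2
sum of known step durations = 36
dur[3] = total - known = 45 - 36 = 9
C[2] is the binding max in step 3, so C[2] = dur[3] = 9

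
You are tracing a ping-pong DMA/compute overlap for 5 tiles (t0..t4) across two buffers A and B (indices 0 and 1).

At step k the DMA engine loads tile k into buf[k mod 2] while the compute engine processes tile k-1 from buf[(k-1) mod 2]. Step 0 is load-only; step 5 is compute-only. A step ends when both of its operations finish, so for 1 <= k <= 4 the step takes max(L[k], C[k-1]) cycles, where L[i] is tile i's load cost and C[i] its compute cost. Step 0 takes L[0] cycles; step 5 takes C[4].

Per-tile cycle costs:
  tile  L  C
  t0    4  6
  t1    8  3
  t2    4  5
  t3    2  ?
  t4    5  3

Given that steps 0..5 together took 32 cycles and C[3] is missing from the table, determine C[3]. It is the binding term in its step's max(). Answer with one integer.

step 0 = dur = L[0]=4 = 4
step 1 = dur = max(L[1]=8, C[0]=6) = 8
step 2 = dur = max(L[2]=4, C[1]=3) = 4
step 3 = dur = max(L[3]=2, C[2]=5) = 5
step 4 = dur = max(L[4]=5, C[3]=?) = C[3]  (unknown; binding)
step 5 = dur = C[4]=3 = 3
sum of known step durations = 24
dur[4] = total - known = 32 - 24 = 8
C[3] is the binding max in step 4, so C[3] = dur[4] = 8

C[3] = 8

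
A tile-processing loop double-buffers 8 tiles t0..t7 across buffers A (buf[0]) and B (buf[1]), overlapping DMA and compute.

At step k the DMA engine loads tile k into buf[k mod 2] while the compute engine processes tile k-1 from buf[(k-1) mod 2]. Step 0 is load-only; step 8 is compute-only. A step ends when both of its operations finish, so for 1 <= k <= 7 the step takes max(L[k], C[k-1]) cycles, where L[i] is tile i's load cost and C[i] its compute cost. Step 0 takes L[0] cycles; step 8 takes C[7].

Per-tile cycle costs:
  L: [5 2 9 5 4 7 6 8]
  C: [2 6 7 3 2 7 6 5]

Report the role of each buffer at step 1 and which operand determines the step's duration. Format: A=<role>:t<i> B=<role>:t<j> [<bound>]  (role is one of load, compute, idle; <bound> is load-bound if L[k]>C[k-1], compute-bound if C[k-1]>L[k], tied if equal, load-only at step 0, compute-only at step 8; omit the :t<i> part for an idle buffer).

step 1: A=compute:t0 B=load:t1 [tied]

[0] DMA t0→A (5c) ∥ CU idle ⇒ 5c, clock 5
[1] DMA t1→B (2c) ∥ CU A:t0 (2c) ⇒ 2c, clock 7
[2] DMA t2→A (9c) ∥ CU B:t1 (6c) ⇒ 9c, clock 16
[3] DMA t3→B (5c) ∥ CU A:t2 (7c) ⇒ 7c, clock 23
[4] DMA t4→A (4c) ∥ CU B:t3 (3c) ⇒ 4c, clock 27
[5] DMA t5→B (7c) ∥ CU A:t4 (2c) ⇒ 7c, clock 34
[6] DMA t6→A (6c) ∥ CU B:t5 (7c) ⇒ 7c, clock 41
[7] DMA t7→B (8c) ∥ CU A:t6 (6c) ⇒ 8c, clock 49
[8] DMA idle ∥ CU B:t7 (5c) ⇒ 5c, clock 54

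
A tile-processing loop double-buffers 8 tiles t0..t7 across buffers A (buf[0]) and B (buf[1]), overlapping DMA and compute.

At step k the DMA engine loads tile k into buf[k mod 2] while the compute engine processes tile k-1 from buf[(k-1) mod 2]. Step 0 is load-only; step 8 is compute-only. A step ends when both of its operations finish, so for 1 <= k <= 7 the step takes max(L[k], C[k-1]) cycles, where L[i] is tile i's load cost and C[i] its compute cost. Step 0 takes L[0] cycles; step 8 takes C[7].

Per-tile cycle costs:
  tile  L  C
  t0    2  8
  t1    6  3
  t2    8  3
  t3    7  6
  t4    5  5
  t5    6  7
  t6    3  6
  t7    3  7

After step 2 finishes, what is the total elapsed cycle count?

end_cycle[2] = 18

step 0: L[0]=2 → dur=2, Σ=2 | A=load:t0 B=idle [load-only]
step 1: L[1]=6 C[0]=8 → dur=8, Σ=10 | A=compute:t0 B=load:t1 [compute-bound]
step 2: L[2]=8 C[1]=3 → dur=8, Σ=18 | A=load:t2 B=compute:t1 [load-bound]
step 3: L[3]=7 C[2]=3 → dur=7, Σ=25 | A=compute:t2 B=load:t3 [load-bound]
step 4: L[4]=5 C[3]=6 → dur=6, Σ=31 | A=load:t4 B=compute:t3 [compute-bound]
step 5: L[5]=6 C[4]=5 → dur=6, Σ=37 | A=compute:t4 B=load:t5 [load-bound]
step 6: L[6]=3 C[5]=7 → dur=7, Σ=44 | A=load:t6 B=compute:t5 [compute-bound]
step 7: L[7]=3 C[6]=6 → dur=6, Σ=50 | A=compute:t6 B=load:t7 [compute-bound]
step 8: C[7]=7 → dur=7, Σ=57 | A=idle B=compute:t7 [compute-only]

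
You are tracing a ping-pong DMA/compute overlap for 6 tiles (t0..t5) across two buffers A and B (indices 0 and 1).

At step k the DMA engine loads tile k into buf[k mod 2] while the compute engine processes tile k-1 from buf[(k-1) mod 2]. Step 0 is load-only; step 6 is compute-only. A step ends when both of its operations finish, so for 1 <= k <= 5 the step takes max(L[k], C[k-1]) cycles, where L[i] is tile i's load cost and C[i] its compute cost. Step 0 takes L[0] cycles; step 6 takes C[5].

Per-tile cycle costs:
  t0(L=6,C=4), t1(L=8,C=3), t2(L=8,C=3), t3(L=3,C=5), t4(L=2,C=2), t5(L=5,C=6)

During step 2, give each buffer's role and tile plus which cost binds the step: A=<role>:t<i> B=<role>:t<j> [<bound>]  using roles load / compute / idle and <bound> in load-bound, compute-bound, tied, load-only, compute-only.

step 2: A=load:t2 B=compute:t1 [load-bound]

step 0: L[0]=6 → dur=6, Σ=6 | A=load:t0 B=idle [load-only]
step 1: L[1]=8 C[0]=4 → dur=8, Σ=14 | A=compute:t0 B=load:t1 [load-bound]
step 2: L[2]=8 C[1]=3 → dur=8, Σ=22 | A=load:t2 B=compute:t1 [load-bound]
step 3: L[3]=3 C[2]=3 → dur=3, Σ=25 | A=compute:t2 B=load:t3 [tied]
step 4: L[4]=2 C[3]=5 → dur=5, Σ=30 | A=load:t4 B=compute:t3 [compute-bound]
step 5: L[5]=5 C[4]=2 → dur=5, Σ=35 | A=compute:t4 B=load:t5 [load-bound]
step 6: C[5]=6 → dur=6, Σ=41 | A=idle B=compute:t5 [compute-only]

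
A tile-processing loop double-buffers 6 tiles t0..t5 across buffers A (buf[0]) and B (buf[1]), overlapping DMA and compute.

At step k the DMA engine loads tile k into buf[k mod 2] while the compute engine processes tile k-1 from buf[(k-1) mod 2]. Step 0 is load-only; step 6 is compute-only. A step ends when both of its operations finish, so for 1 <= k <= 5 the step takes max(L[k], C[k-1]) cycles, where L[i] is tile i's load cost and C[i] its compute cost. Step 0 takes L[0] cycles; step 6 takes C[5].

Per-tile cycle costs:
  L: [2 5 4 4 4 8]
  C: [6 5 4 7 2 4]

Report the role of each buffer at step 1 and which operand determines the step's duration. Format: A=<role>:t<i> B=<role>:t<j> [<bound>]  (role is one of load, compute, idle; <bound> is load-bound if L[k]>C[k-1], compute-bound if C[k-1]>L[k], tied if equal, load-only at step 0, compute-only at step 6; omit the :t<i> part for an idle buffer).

step 1: A=compute:t0 B=load:t1 [compute-bound]

k=0 load=t0/2c comp=- wait=2 total=2
k=1 load=t1/5c comp=t0/6c wait=6 total=8
k=2 load=t2/4c comp=t1/5c wait=5 total=13
k=3 load=t3/4c comp=t2/4c wait=4 total=17
k=4 load=t4/4c comp=t3/7c wait=7 total=24
k=5 load=t5/8c comp=t4/2c wait=8 total=32
k=6 load=- comp=t5/4c wait=4 total=36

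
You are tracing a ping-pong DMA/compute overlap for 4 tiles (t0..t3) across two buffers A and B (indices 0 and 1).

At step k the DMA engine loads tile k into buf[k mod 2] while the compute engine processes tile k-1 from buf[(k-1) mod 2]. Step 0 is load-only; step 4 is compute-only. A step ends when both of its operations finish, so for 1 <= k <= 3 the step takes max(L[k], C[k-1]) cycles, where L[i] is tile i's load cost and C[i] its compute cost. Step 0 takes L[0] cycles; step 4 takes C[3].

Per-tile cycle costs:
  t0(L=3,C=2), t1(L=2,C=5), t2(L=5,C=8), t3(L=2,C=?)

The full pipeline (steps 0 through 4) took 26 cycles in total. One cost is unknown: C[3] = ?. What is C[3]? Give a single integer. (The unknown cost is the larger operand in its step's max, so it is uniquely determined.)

step 0 | dur = L[0]=3 = 3
step 1 | dur = max(L[1]=2, C[0]=2) = 2
step 2 | dur = max(L[2]=5, C[1]=5) = 5
step 3 | dur = max(L[3]=2, C[2]=8) = 8
step 4 | dur = C[3]=? = C[3]  (unknown; binding)
sum of known step durations = 18
dur[4] = total - known = 26 - 18 = 8
C[3] is the binding max in step 4, so C[3] = dur[4] = 8

C[3] = 8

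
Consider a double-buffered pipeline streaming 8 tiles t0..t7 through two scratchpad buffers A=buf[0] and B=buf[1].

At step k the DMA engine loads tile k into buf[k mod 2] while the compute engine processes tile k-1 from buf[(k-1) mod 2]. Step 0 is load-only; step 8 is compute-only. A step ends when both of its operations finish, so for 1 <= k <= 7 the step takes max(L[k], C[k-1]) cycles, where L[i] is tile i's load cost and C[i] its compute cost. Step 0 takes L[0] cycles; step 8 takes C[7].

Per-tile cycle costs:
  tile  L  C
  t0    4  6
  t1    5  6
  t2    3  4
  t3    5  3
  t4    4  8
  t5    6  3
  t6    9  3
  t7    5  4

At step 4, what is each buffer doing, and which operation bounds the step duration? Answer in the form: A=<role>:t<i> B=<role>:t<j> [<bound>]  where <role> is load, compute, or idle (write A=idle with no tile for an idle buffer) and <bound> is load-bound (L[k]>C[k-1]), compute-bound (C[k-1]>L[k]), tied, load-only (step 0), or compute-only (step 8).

step 4: A=load:t4 B=compute:t3 [load-bound]

k=0 load=t0/4c comp=- wait=4 total=4
k=1 load=t1/5c comp=t0/6c wait=6 total=10
k=2 load=t2/3c comp=t1/6c wait=6 total=16
k=3 load=t3/5c comp=t2/4c wait=5 total=21
k=4 load=t4/4c comp=t3/3c wait=4 total=25
k=5 load=t5/6c comp=t4/8c wait=8 total=33
k=6 load=t6/9c comp=t5/3c wait=9 total=42
k=7 load=t7/5c comp=t6/3c wait=5 total=47
k=8 load=- comp=t7/4c wait=4 total=51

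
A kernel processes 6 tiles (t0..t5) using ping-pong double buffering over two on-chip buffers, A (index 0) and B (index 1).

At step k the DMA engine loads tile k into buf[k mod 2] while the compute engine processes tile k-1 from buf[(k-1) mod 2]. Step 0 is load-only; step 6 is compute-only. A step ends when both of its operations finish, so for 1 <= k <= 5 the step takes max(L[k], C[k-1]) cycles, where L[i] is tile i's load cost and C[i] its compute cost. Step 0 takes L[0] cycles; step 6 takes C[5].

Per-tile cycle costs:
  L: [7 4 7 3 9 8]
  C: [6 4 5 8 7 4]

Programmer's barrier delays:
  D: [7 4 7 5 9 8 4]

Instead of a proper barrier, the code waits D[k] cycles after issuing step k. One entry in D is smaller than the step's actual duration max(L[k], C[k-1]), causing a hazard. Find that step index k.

hazard at step 1

k=0 barrier L[0]=7→7c, D[0]=7 ok
k=1 barrier max(L[1]=4,C[0]=6)→6c, D[1]=4 SHORT
k=2 barrier max(L[2]=7,C[1]=4)→7c, D[2]=7 ok
k=3 barrier max(L[3]=3,C[2]=5)→5c, D[3]=5 ok
k=4 barrier max(L[4]=9,C[3]=8)→9c, D[4]=9 ok
k=5 barrier max(L[5]=8,C[4]=7)→8c, D[5]=8 ok
k=6 barrier C[5]=4→4c, D[6]=4 ok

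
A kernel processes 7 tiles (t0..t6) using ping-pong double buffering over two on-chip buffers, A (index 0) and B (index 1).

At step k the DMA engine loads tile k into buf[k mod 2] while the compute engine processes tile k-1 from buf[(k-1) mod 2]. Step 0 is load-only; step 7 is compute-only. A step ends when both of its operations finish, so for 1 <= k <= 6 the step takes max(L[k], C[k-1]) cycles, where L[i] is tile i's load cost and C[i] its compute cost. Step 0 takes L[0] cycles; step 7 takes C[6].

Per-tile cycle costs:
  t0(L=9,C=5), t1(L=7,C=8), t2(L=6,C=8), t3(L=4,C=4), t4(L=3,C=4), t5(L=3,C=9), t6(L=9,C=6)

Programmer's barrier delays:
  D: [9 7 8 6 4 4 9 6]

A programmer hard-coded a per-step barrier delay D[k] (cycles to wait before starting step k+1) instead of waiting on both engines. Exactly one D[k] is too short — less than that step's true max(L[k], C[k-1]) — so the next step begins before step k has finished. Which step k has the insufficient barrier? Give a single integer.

[0] required=L[0]=9=9 vs D=9 ok
[1] required=max(L[1]=7,C[0]=5)=7 vs D=7 ok
[2] required=max(L[2]=6,C[1]=8)=8 vs D=8 ok
[3] required=max(L[3]=4,C[2]=8)=8 vs D=6 SHORT
[4] required=max(L[4]=3,C[3]=4)=4 vs D=4 ok
[5] required=max(L[5]=3,C[4]=4)=4 vs D=4 ok
[6] required=max(L[6]=9,C[5]=9)=9 vs D=9 ok
[7] required=C[6]=6=6 vs D=6 ok

hazard at step 3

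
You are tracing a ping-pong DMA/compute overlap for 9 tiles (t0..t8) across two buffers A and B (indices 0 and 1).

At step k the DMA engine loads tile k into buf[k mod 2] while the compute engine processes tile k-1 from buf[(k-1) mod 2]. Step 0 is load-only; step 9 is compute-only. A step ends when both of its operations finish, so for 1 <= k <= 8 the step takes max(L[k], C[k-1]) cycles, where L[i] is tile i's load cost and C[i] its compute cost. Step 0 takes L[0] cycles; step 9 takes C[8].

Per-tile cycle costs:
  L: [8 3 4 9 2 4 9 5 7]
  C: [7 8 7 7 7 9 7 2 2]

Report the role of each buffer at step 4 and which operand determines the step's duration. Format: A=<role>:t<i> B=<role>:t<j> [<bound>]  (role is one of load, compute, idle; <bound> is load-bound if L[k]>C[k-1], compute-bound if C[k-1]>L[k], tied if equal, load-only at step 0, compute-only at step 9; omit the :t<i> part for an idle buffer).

step 0: L[0]=8 → dur=8, Σ=8 | A=load:t0 B=idle [load-only]
step 1: L[1]=3 C[0]=7 → dur=7, Σ=15 | A=compute:t0 B=load:t1 [compute-bound]
step 2: L[2]=4 C[1]=8 → dur=8, Σ=23 | A=load:t2 B=compute:t1 [compute-bound]
step 3: L[3]=9 C[2]=7 → dur=9, Σ=32 | A=compute:t2 B=load:t3 [load-bound]
step 4: L[4]=2 C[3]=7 → dur=7, Σ=39 | A=load:t4 B=compute:t3 [compute-bound]
step 5: L[5]=4 C[4]=7 → dur=7, Σ=46 | A=compute:t4 B=load:t5 [compute-bound]
step 6: L[6]=9 C[5]=9 → dur=9, Σ=55 | A=load:t6 B=compute:t5 [tied]
step 7: L[7]=5 C[6]=7 → dur=7, Σ=62 | A=compute:t6 B=load:t7 [compute-bound]
step 8: L[8]=7 C[7]=2 → dur=7, Σ=69 | A=load:t8 B=compute:t7 [load-bound]
step 9: C[8]=2 → dur=2, Σ=71 | A=compute:t8 B=idle [compute-only]

step 4: A=load:t4 B=compute:t3 [compute-bound]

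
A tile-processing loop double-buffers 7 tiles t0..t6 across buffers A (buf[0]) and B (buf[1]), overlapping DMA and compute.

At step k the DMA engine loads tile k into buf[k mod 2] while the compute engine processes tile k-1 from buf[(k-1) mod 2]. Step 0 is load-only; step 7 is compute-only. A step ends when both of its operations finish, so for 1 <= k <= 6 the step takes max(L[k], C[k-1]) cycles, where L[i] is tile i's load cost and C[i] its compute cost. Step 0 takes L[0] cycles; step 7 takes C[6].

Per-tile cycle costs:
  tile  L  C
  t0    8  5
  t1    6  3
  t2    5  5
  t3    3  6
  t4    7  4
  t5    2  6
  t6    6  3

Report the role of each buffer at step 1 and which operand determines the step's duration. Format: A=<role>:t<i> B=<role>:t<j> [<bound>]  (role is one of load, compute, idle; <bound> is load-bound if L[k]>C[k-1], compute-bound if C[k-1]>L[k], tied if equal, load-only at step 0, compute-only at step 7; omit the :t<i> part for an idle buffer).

step 1: A=compute:t0 B=load:t1 [load-bound]

k=0 load=t0/8c comp=- wait=8 total=8
k=1 load=t1/6c comp=t0/5c wait=6 total=14
k=2 load=t2/5c comp=t1/3c wait=5 total=19
k=3 load=t3/3c comp=t2/5c wait=5 total=24
k=4 load=t4/7c comp=t3/6c wait=7 total=31
k=5 load=t5/2c comp=t4/4c wait=4 total=35
k=6 load=t6/6c comp=t5/6c wait=6 total=41
k=7 load=- comp=t6/3c wait=3 total=44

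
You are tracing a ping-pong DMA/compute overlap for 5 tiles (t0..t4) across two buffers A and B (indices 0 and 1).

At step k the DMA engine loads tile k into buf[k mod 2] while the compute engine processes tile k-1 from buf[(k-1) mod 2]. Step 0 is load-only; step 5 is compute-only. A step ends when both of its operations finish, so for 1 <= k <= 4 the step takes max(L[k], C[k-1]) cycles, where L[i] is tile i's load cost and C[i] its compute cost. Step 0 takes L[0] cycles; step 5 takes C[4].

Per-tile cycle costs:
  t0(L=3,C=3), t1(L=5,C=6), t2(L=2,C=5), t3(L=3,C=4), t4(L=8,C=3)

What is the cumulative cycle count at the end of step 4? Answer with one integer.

end_cycle[4] = 27

k=0 load=t0/3c comp=- wait=3 total=3
k=1 load=t1/5c comp=t0/3c wait=5 total=8
k=2 load=t2/2c comp=t1/6c wait=6 total=14
k=3 load=t3/3c comp=t2/5c wait=5 total=19
k=4 load=t4/8c comp=t3/4c wait=8 total=27
k=5 load=- comp=t4/3c wait=3 total=30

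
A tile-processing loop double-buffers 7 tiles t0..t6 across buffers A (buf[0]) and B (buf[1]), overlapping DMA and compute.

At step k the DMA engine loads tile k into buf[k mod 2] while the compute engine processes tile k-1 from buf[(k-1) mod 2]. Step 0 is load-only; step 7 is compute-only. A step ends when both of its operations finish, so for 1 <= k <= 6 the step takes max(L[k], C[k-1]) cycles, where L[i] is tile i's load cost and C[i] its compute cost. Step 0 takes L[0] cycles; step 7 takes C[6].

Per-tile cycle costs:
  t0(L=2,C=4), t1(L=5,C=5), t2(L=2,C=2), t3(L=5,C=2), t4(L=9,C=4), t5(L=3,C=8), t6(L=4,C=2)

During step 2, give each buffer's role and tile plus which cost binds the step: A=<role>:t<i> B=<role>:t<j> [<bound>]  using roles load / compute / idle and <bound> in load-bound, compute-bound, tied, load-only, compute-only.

step 2: A=load:t2 B=compute:t1 [compute-bound]

  0. 2=2c; end=2; A:t0 B:-
  1. max(5,4)=5c; end=7; A:t0 B:t1
  2. max(2,5)=5c; end=12; A:t2 B:t1
  3. max(5,2)=5c; end=17; A:t2 B:t3
  4. max(9,2)=9c; end=26; A:t4 B:t3
  5. max(3,4)=4c; end=30; A:t4 B:t5
  6. max(4,8)=8c; end=38; A:t6 B:t5
  7. 2=2c; end=40; A:t6 B:t5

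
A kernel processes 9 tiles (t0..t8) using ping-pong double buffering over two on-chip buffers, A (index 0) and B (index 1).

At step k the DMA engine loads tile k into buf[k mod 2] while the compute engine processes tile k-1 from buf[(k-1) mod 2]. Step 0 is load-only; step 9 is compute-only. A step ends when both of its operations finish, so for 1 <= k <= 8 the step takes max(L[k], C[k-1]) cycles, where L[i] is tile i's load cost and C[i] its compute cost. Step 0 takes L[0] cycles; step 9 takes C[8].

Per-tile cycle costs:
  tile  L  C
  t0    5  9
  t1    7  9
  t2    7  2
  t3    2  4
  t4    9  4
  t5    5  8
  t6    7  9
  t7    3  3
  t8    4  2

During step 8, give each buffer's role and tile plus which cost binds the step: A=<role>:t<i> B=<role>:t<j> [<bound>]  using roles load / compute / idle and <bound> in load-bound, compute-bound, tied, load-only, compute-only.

[0] DMA t0→A (5c) ∥ CU idle ⇒ 5c, clock 5
[1] DMA t1→B (7c) ∥ CU A:t0 (9c) ⇒ 9c, clock 14
[2] DMA t2→A (7c) ∥ CU B:t1 (9c) ⇒ 9c, clock 23
[3] DMA t3→B (2c) ∥ CU A:t2 (2c) ⇒ 2c, clock 25
[4] DMA t4→A (9c) ∥ CU B:t3 (4c) ⇒ 9c, clock 34
[5] DMA t5→B (5c) ∥ CU A:t4 (4c) ⇒ 5c, clock 39
[6] DMA t6→A (7c) ∥ CU B:t5 (8c) ⇒ 8c, clock 47
[7] DMA t7→B (3c) ∥ CU A:t6 (9c) ⇒ 9c, clock 56
[8] DMA t8→A (4c) ∥ CU B:t7 (3c) ⇒ 4c, clock 60
[9] DMA idle ∥ CU A:t8 (2c) ⇒ 2c, clock 62

step 8: A=load:t8 B=compute:t7 [load-bound]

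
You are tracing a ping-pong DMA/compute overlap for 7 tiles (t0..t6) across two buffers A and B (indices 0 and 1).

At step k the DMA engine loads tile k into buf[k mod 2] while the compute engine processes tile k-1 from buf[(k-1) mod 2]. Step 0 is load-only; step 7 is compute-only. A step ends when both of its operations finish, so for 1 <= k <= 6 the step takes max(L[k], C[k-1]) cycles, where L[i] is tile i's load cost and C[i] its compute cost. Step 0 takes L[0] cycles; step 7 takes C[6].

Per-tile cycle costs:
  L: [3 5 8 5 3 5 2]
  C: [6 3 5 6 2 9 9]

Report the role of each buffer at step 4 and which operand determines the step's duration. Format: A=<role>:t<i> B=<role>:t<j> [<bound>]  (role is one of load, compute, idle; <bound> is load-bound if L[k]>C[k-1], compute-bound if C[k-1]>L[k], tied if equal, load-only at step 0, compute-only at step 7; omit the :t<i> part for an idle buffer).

k=0 load=t0/3c comp=- wait=3 total=3
k=1 load=t1/5c comp=t0/6c wait=6 total=9
k=2 load=t2/8c comp=t1/3c wait=8 total=17
k=3 load=t3/5c comp=t2/5c wait=5 total=22
k=4 load=t4/3c comp=t3/6c wait=6 total=28
k=5 load=t5/5c comp=t4/2c wait=5 total=33
k=6 load=t6/2c comp=t5/9c wait=9 total=42
k=7 load=- comp=t6/9c wait=9 total=51

step 4: A=load:t4 B=compute:t3 [compute-bound]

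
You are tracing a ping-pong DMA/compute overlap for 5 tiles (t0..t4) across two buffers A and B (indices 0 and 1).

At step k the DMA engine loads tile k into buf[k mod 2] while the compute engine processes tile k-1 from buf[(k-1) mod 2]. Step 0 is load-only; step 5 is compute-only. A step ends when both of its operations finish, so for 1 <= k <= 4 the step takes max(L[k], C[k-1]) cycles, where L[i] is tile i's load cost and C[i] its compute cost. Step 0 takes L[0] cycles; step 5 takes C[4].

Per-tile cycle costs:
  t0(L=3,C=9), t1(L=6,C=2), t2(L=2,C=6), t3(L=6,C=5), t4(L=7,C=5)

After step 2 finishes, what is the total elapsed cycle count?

end_cycle[2] = 14

  0. 3=3c; end=3; A:t0 B:-
  1. max(6,9)=9c; end=12; A:t0 B:t1
  2. max(2,2)=2c; end=14; A:t2 B:t1
  3. max(6,6)=6c; end=20; A:t2 B:t3
  4. max(7,5)=7c; end=27; A:t4 B:t3
  5. 5=5c; end=32; A:t4 B:t3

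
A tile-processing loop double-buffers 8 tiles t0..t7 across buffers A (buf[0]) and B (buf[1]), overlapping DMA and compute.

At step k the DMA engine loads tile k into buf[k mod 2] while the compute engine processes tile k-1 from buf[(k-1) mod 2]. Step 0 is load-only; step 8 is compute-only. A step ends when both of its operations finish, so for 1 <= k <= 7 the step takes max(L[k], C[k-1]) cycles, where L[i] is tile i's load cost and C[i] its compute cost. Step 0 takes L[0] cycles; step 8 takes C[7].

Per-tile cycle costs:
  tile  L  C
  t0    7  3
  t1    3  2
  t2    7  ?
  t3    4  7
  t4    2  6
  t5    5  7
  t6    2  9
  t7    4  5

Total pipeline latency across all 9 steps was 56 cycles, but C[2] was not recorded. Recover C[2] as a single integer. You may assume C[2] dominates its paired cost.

step 0 | dur = L[0]=7 = 7
step 1 | dur = max(L[1]=3, C[0]=3) = 3
step 2 | dur = max(L[2]=7, C[1]=2) = 7
step 3 | dur = max(L[3]=4, C[2]=?) = C[2]  (unknown; binding)
step 4 | dur = max(L[4]=2, C[3]=7) = 7
step 5 | dur = max(L[5]=5, C[4]=6) = 6
step 6 | dur = max(L[6]=2, C[5]=7) = 7
step 7 | dur = max(L[7]=4, C[6]=9) = 9
step 8 | dur = C[7]=5 = 5
sum of known step durations = 51
dur[3] = total - known = 56 - 51 = 5
C[2] is the binding max in step 3, so C[2] = dur[3] = 5

C[2] = 5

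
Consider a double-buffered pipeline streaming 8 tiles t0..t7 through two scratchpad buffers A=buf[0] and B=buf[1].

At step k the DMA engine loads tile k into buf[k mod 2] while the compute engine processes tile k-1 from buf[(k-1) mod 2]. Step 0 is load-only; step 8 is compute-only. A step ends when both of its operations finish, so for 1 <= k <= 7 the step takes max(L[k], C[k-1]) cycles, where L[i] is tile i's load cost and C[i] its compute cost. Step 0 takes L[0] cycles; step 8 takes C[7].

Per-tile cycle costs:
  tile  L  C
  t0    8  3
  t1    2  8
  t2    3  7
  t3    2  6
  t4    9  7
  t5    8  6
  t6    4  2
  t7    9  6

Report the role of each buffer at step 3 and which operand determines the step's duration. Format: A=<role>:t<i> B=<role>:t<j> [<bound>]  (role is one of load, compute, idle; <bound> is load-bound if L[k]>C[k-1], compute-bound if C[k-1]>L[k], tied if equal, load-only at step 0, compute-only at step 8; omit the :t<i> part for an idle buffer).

  0. 8=8c; end=8; A:t0 B:-
  1. max(2,3)=3c; end=11; A:t0 B:t1
  2. max(3,8)=8c; end=19; A:t2 B:t1
  3. max(2,7)=7c; end=26; A:t2 B:t3
  4. max(9,6)=9c; end=35; A:t4 B:t3
  5. max(8,7)=8c; end=43; A:t4 B:t5
  6. max(4,6)=6c; end=49; A:t6 B:t5
  7. max(9,2)=9c; end=58; A:t6 B:t7
  8. 6=6c; end=64; A:t6 B:t7

step 3: A=compute:t2 B=load:t3 [compute-bound]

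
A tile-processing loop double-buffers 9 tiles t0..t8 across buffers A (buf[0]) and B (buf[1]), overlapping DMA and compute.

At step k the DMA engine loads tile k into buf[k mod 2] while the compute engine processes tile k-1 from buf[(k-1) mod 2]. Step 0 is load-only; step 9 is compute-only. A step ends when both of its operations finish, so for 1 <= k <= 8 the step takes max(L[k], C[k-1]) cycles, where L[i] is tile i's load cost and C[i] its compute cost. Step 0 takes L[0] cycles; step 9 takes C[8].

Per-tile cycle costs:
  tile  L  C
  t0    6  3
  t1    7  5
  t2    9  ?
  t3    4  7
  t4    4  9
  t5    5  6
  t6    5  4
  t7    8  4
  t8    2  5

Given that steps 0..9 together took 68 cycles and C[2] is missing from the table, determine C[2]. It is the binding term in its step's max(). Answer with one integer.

C[2] = 7

step 0: dur = L[0]=6 = 6
step 1: dur = max(L[1]=7, C[0]=3) = 7
step 2: dur = max(L[2]=9, C[1]=5) = 9
step 3: dur = max(L[3]=4, C[2]=?) = C[2]  (unknown; binding)
step 4: dur = max(L[4]=4, C[3]=7) = 7
step 5: dur = max(L[5]=5, C[4]=9) = 9
step 6: dur = max(L[6]=5, C[5]=6) = 6
step 7: dur = max(L[7]=8, C[6]=4) = 8
step 8: dur = max(L[8]=2, C[7]=4) = 4
step 9: dur = C[8]=5 = 5
sum of known step durations = 61
dur[3] = total - known = 68 - 61 = 7
C[2] is the binding max in step 3, so C[2] = dur[3] = 7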